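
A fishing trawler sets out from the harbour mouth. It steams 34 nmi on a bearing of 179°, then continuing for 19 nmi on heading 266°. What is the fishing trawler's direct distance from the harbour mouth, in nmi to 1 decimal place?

Leg 1 (179°, 34 nmi): east 34 sin 179° = 0.59, north 34 cos 179° = -33.99
Leg 2 (266°, 19 nmi): east 19 sin 266° = -18.95, north 19 cos 266° = -1.33
Net: -18.36 east, -35.32 north. Distance = √((-18.36)² + (-35.32)²) = 39.807 nmi.

39.8 nmi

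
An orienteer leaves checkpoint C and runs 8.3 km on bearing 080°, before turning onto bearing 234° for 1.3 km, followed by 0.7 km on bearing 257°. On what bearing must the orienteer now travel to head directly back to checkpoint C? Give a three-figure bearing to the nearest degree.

265°

Leg 1 (080°, 8.3 km): east 8.3 sin 80° = 8.17, north 8.3 cos 80° = 1.44
Leg 2 (234°, 1.3 km): east 1.3 sin 234° = -1.05, north 1.3 cos 234° = -0.76
Leg 3 (257°, 0.7 km): east 0.7 sin 257° = -0.68, north 0.7 cos 257° = -0.16
Net displacement: 6.44 east, 0.52 north. Direction back to start is (-6.44, -0.52): bearing = atan2(-6.44, -0.52) mod 360° = 265.39° ≈ 265°.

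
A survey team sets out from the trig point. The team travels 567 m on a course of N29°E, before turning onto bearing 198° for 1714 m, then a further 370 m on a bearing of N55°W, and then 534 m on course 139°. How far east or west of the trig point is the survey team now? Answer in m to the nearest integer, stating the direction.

Leg 1 (N29°E, 567 m): east 567 sin 29° = 274.89, north 567 cos 29° = 495.91
Leg 2 (198°, 1714 m): east 1714 sin 198° = -529.66, north 1714 cos 198° = -1630.11
Leg 3 (N55°W, 370 m): east 370 sin 305° = -303.09, north 370 cos 305° = 212.22
Leg 4 (139°, 534 m): east 534 sin 139° = 350.34, north 534 cos 139° = -403.01
Net east component: -207.52 m.

208 m west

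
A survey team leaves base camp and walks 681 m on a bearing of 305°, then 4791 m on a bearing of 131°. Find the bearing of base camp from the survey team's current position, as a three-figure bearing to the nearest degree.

312°

Leg 1 (305°, 681 m): east 681 sin 305° = -557.84, north 681 cos 305° = 390.61
Leg 2 (131°, 4791 m): east 4791 sin 131° = 3615.81, north 4791 cos 131° = -3143.18
Net displacement: 3057.97 east, -2752.57 north. Direction back to start is (-3057.97, 2752.57): bearing = atan2(-3057.97, 2752.57) mod 360° = 311.99° ≈ 312°.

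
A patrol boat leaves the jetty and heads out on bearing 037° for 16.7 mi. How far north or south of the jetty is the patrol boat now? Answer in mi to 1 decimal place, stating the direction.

Leg 1 (037°, 16.7 mi): east 16.7 sin 37° = 10.05, north 16.7 cos 37° = 13.34
Net north component: 13.34 mi.

13.3 mi north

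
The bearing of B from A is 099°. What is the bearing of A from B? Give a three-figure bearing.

279°

Back-bearing = 099° + 180° = 279°.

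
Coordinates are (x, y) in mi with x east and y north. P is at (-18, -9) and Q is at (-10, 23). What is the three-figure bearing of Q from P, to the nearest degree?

014°

Δeast = -10 − -18 = 8.00; Δnorth = 23 − -9 = 32.00.
Bearing = atan2(Δeast, Δnorth) mod 360° = 14.04° ≈ 014°.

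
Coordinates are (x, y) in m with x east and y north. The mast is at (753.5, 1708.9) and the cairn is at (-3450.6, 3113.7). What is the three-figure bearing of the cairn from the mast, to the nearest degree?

Δeast = -3450.6 − 753.5 = -4204.10; Δnorth = 3113.7 − 1708.9 = 1404.80.
Bearing = atan2(Δeast, Δnorth) mod 360° = 288.48° ≈ 288°.

288°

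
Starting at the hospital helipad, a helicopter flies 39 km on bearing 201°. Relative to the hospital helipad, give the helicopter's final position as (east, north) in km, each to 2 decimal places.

(-13.98, -36.41)

Leg 1 (201°, 39 km): east 39 sin 201° = -13.98, north 39 cos 201° = -36.41
Summing: -13.98 km east, -36.41 km north → (-13.98, -36.41).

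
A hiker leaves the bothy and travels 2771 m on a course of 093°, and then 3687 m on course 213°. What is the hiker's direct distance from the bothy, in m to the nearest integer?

Leg 1 (093°, 2771 m): east 2771 sin 93° = 2767.20, north 2771 cos 93° = -145.02
Leg 2 (213°, 3687 m): east 3687 sin 213° = -2008.08, north 3687 cos 213° = -3092.18
Net: 759.12 east, -3237.20 north. Distance = √((759.12)² + (-3237.20)²) = 3325.016 m.

3325 m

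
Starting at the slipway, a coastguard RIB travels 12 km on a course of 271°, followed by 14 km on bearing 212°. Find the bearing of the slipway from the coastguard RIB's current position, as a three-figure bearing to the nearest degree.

059°

Leg 1 (271°, 12 km): east 12 sin 271° = -12.00, north 12 cos 271° = 0.21
Leg 2 (212°, 14 km): east 14 sin 212° = -7.42, north 14 cos 212° = -11.87
Net displacement: -19.42 east, -11.66 north. Direction back to start is (19.42, 11.66): bearing = atan2(19.42, 11.66) mod 360° = 59.01° ≈ 059°.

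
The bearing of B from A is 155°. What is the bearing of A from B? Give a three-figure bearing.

335°

Back-bearing = 155° + 180° = 335°.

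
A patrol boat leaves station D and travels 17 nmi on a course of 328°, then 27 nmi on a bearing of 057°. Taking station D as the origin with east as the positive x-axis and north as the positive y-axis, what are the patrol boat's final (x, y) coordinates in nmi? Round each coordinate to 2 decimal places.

Leg 1 (328°, 17 nmi): east 17 sin 328° = -9.01, north 17 cos 328° = 14.42
Leg 2 (057°, 27 nmi): east 27 sin 57° = 22.64, north 27 cos 57° = 14.71
Summing: 13.64 nmi east, 29.12 nmi north → (13.64, 29.12).

(13.64, 29.12)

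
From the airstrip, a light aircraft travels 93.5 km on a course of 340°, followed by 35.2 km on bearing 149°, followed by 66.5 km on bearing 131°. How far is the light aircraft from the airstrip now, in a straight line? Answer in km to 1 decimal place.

Leg 1 (340°, 93.5 km): east 93.5 sin 340° = -31.98, north 93.5 cos 340° = 87.86
Leg 2 (149°, 35.2 km): east 35.2 sin 149° = 18.13, north 35.2 cos 149° = -30.17
Leg 3 (131°, 66.5 km): east 66.5 sin 131° = 50.19, north 66.5 cos 131° = -43.63
Net: 36.34 east, 14.06 north. Distance = √((36.34)² + (14.06)²) = 38.964 km.

39.0 km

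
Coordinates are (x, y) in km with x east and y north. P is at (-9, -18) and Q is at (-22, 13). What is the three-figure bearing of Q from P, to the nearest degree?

Δeast = -22 − -9 = -13.00; Δnorth = 13 − -18 = 31.00.
Bearing = atan2(Δeast, Δnorth) mod 360° = 337.25° ≈ 337°.

337°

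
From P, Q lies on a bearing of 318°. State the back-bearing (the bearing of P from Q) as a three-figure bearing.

Back-bearing = 318° − 180° = 138°.

138°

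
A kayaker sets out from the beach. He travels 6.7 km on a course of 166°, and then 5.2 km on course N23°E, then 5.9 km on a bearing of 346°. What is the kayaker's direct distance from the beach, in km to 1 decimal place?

4.6 km

Leg 1 (166°, 6.7 km): east 6.7 sin 166° = 1.62, north 6.7 cos 166° = -6.50
Leg 2 (N23°E, 5.2 km): east 5.2 sin 23° = 2.03, north 5.2 cos 23° = 4.79
Leg 3 (346°, 5.9 km): east 5.9 sin 346° = -1.43, north 5.9 cos 346° = 5.72
Net: 2.23 east, 4.01 north. Distance = √((2.23)² + (4.01)²) = 4.586 km.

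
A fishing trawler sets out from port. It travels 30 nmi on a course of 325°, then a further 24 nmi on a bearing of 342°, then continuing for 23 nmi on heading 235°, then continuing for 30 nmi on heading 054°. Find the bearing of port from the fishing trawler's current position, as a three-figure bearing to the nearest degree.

160°

Leg 1 (325°, 30 nmi): east 30 sin 325° = -17.21, north 30 cos 325° = 24.57
Leg 2 (342°, 24 nmi): east 24 sin 342° = -7.42, north 24 cos 342° = 22.83
Leg 3 (235°, 23 nmi): east 23 sin 235° = -18.84, north 23 cos 235° = -13.19
Leg 4 (054°, 30 nmi): east 30 sin 54° = 24.27, north 30 cos 54° = 17.63
Net displacement: -19.19 east, 51.84 north. Direction back to start is (19.19, -51.84): bearing = atan2(19.19, -51.84) mod 360° = 159.68° ≈ 160°.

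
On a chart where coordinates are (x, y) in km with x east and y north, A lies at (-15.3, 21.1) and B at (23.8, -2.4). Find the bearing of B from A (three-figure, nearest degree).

Δeast = 23.8 − -15.3 = 39.10; Δnorth = -2.4 − 21.1 = -23.50.
Bearing = atan2(Δeast, Δnorth) mod 360° = 121.01° ≈ 121°.

121°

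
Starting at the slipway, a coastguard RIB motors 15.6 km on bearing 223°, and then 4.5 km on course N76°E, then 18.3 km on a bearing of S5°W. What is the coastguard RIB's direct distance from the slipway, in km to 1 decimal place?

29.6 km

Leg 1 (223°, 15.6 km): east 15.6 sin 223° = -10.64, north 15.6 cos 223° = -11.41
Leg 2 (N76°E, 4.5 km): east 4.5 sin 76° = 4.37, north 4.5 cos 76° = 1.09
Leg 3 (S5°W, 18.3 km): east 18.3 sin 185° = -1.59, north 18.3 cos 185° = -18.23
Net: -7.87 east, -28.55 north. Distance = √((-7.87)² + (-28.55)²) = 29.615 km.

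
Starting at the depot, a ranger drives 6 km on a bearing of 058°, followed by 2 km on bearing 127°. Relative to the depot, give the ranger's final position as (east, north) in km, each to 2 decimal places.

Leg 1 (058°, 6 km): east 6 sin 58° = 5.09, north 6 cos 58° = 3.18
Leg 2 (127°, 2 km): east 2 sin 127° = 1.60, north 2 cos 127° = -1.20
Summing: 6.69 km east, 1.98 km north → (6.69, 1.98).

(6.69, 1.98)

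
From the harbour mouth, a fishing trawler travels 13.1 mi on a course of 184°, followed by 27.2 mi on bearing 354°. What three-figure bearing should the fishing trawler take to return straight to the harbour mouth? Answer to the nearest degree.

Leg 1 (184°, 13.1 mi): east 13.1 sin 184° = -0.91, north 13.1 cos 184° = -13.07
Leg 2 (354°, 27.2 mi): east 27.2 sin 354° = -2.84, north 27.2 cos 354° = 27.05
Net displacement: -3.76 east, 13.98 north. Direction back to start is (3.76, -13.98): bearing = atan2(3.76, -13.98) mod 360° = 164.96° ≈ 165°.

165°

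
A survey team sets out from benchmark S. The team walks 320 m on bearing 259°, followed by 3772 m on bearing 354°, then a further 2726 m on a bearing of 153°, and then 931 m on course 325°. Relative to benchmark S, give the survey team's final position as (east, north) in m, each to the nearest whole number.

Leg 1 (259°, 320 m): east 320 sin 259° = -314.12, north 320 cos 259° = -61.06
Leg 2 (354°, 3772 m): east 3772 sin 354° = -394.28, north 3772 cos 354° = 3751.34
Leg 3 (153°, 2726 m): east 2726 sin 153° = 1237.58, north 2726 cos 153° = -2428.88
Leg 4 (325°, 931 m): east 931 sin 325° = -534.00, north 931 cos 325° = 762.63
Summing: -4.82 m east, 2024.02 m north → (-5, 2024).

(-5, 2024)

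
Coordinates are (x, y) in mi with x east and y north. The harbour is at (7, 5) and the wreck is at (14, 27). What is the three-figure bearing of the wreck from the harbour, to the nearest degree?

018°

Δeast = 14 − 7 = 7.00; Δnorth = 27 − 5 = 22.00.
Bearing = atan2(Δeast, Δnorth) mod 360° = 17.65° ≈ 018°.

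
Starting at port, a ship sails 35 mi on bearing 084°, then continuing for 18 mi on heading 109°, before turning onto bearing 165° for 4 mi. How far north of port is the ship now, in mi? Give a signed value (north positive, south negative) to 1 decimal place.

Leg 1 (084°, 35 mi): east 35 sin 84° = 34.81, north 35 cos 84° = 3.66
Leg 2 (109°, 18 mi): east 18 sin 109° = 17.02, north 18 cos 109° = -5.86
Leg 3 (165°, 4 mi): east 4 sin 165° = 1.04, north 4 cos 165° = -3.86
Net north component: -6.07 mi.

-6.1 mi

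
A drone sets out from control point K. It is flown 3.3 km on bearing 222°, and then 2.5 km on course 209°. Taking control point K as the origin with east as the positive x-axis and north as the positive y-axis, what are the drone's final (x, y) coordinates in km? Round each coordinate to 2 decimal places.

(-3.42, -4.64)

Leg 1 (222°, 3.3 km): east 3.3 sin 222° = -2.21, north 3.3 cos 222° = -2.45
Leg 2 (209°, 2.5 km): east 2.5 sin 209° = -1.21, north 2.5 cos 209° = -2.19
Summing: -3.42 km east, -4.64 km north → (-3.42, -4.64).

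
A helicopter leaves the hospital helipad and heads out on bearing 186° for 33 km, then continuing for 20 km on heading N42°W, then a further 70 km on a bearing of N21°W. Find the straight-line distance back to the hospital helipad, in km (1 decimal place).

63.3 km

Leg 1 (186°, 33 km): east 33 sin 186° = -3.45, north 33 cos 186° = -32.82
Leg 2 (N42°W, 20 km): east 20 sin 318° = -13.38, north 20 cos 318° = 14.86
Leg 3 (N21°W, 70 km): east 70 sin 339° = -25.09, north 70 cos 339° = 65.35
Net: -41.92 east, 47.39 north. Distance = √((-41.92)² + (47.39)²) = 63.272 km.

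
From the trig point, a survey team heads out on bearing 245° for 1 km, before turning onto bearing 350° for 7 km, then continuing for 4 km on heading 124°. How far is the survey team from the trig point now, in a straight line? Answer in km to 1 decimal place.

4.4 km

Leg 1 (245°, 1 km): east 1 sin 245° = -0.91, north 1 cos 245° = -0.42
Leg 2 (350°, 7 km): east 7 sin 350° = -1.22, north 7 cos 350° = 6.89
Leg 3 (124°, 4 km): east 4 sin 124° = 3.32, north 4 cos 124° = -2.24
Net: 1.19 east, 4.23 north. Distance = √((1.19)² + (4.23)²) = 4.399 km.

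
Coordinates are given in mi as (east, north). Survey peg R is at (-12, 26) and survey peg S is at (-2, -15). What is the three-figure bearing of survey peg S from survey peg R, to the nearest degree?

Δeast = -2 − -12 = 10.00; Δnorth = -15 − 26 = -41.00.
Bearing = atan2(Δeast, Δnorth) mod 360° = 166.29° ≈ 166°.

166°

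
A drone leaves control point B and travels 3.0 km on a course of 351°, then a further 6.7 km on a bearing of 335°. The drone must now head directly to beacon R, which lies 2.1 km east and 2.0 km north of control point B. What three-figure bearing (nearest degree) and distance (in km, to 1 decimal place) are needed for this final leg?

Leg 1 (351°, 3.0 km): east 3.0 sin 351° = -0.47, north 3.0 cos 351° = 2.96
Leg 2 (335°, 6.7 km): east 6.7 sin 335° = -2.83, north 6.7 cos 335° = 6.07
Current position: (-3.30, 9.04). Target: (2.1, 2.0). Remaining: Δeast = 5.40, Δnorth = -7.04.
Bearing = atan2(5.40, -7.04) mod 360° = 142.49°; distance = √((5.40)² + (-7.04)²) = 8.869 km.

142°, 8.9 km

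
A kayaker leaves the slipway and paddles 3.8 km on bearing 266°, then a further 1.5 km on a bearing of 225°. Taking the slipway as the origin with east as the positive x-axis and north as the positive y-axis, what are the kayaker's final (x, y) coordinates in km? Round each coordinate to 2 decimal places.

(-4.85, -1.33)

Leg 1 (266°, 3.8 km): east 3.8 sin 266° = -3.79, north 3.8 cos 266° = -0.27
Leg 2 (225°, 1.5 km): east 1.5 sin 225° = -1.06, north 1.5 cos 225° = -1.06
Summing: -4.85 km east, -1.33 km north → (-4.85, -1.33).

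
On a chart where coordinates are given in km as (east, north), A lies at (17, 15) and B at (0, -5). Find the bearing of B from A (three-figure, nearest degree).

220°

Δeast = 0 − 17 = -17.00; Δnorth = -5 − 15 = -20.00.
Bearing = atan2(Δeast, Δnorth) mod 360° = 220.36° ≈ 220°.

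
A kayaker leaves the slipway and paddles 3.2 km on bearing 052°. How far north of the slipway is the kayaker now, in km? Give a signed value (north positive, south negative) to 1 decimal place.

Leg 1 (052°, 3.2 km): east 3.2 sin 52° = 2.52, north 3.2 cos 52° = 1.97
Net north component: 1.97 km.

2.0 km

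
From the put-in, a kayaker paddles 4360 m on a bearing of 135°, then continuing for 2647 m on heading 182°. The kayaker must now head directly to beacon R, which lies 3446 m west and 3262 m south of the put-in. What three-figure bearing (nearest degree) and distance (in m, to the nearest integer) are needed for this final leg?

291°, 6893 m

Leg 1 (135°, 4360 m): east 4360 sin 135° = 3082.99, north 4360 cos 135° = -3082.99
Leg 2 (182°, 2647 m): east 2647 sin 182° = -92.38, north 2647 cos 182° = -2645.39
Current position: (2990.61, -5728.37). Target: (-3446, -3262). Remaining: Δeast = -6436.61, Δnorth = 2466.37.
Bearing = atan2(-6436.61, 2466.37) mod 360° = 290.97°; distance = √((-6436.61)² + (2466.37)²) = 6892.960 m.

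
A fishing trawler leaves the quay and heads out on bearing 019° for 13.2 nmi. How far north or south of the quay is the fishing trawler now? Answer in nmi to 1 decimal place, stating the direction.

Leg 1 (019°, 13.2 nmi): east 13.2 sin 19° = 4.30, north 13.2 cos 19° = 12.48
Net north component: 12.48 nmi.

12.5 nmi north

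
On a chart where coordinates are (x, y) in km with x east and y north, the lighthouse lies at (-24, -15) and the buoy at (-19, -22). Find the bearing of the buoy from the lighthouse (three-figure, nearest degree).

144°

Δeast = -19 − -24 = 5.00; Δnorth = -22 − -15 = -7.00.
Bearing = atan2(Δeast, Δnorth) mod 360° = 144.46° ≈ 144°.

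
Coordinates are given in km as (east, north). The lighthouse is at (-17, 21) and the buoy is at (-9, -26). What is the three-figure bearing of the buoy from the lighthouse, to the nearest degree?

170°

Δeast = -9 − -17 = 8.00; Δnorth = -26 − 21 = -47.00.
Bearing = atan2(Δeast, Δnorth) mod 360° = 170.34° ≈ 170°.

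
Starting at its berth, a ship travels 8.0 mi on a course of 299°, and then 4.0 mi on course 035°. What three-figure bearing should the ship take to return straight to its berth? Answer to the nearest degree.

Leg 1 (299°, 8.0 mi): east 8.0 sin 299° = -7.00, north 8.0 cos 299° = 3.88
Leg 2 (035°, 4.0 mi): east 4.0 sin 35° = 2.29, north 4.0 cos 35° = 3.28
Net displacement: -4.70 east, 7.16 north. Direction back to start is (4.70, -7.16): bearing = atan2(4.70, -7.16) mod 360° = 146.69° ≈ 147°.

147°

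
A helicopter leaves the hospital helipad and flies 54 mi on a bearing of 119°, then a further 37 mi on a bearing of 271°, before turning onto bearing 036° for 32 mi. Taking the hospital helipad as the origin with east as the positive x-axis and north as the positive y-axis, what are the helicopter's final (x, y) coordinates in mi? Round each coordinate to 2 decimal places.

(29.04, 0.35)

Leg 1 (119°, 54 mi): east 54 sin 119° = 47.23, north 54 cos 119° = -26.18
Leg 2 (271°, 37 mi): east 37 sin 271° = -36.99, north 37 cos 271° = 0.65
Leg 3 (036°, 32 mi): east 32 sin 36° = 18.81, north 32 cos 36° = 25.89
Summing: 29.04 mi east, 0.35 mi north → (29.04, 0.35).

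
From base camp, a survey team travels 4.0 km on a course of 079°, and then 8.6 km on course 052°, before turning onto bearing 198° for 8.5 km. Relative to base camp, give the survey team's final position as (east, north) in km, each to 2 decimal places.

Leg 1 (079°, 4.0 km): east 4.0 sin 79° = 3.93, north 4.0 cos 79° = 0.76
Leg 2 (052°, 8.6 km): east 8.6 sin 52° = 6.78, north 8.6 cos 52° = 5.29
Leg 3 (198°, 8.5 km): east 8.5 sin 198° = -2.63, north 8.5 cos 198° = -8.08
Summing: 8.08 km east, -2.03 km north → (8.08, -2.03).

(8.08, -2.03)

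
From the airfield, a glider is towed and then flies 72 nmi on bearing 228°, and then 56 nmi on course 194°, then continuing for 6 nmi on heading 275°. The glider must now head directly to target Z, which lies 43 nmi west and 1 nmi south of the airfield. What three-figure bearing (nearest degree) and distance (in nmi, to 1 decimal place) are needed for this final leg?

Leg 1 (228°, 72 nmi): east 72 sin 228° = -53.51, north 72 cos 228° = -48.18
Leg 2 (194°, 56 nmi): east 56 sin 194° = -13.55, north 56 cos 194° = -54.34
Leg 3 (275°, 6 nmi): east 6 sin 275° = -5.98, north 6 cos 275° = 0.52
Current position: (-73.03, -101.99). Target: (-43, -1). Remaining: Δeast = 30.03, Δnorth = 100.99.
Bearing = atan2(30.03, 100.99) mod 360° = 16.56°; distance = √((30.03)² + (100.99)²) = 105.362 nmi.

017°, 105.4 nmi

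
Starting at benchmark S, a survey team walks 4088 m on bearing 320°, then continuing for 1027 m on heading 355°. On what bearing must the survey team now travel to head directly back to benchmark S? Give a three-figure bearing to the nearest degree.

Leg 1 (320°, 4088 m): east 4088 sin 320° = -2627.72, north 4088 cos 320° = 3131.59
Leg 2 (355°, 1027 m): east 1027 sin 355° = -89.51, north 1027 cos 355° = 1023.09
Net displacement: -2717.22 east, 4154.68 north. Direction back to start is (2717.22, -4154.68): bearing = atan2(2717.22, -4154.68) mod 360° = 146.81° ≈ 147°.

147°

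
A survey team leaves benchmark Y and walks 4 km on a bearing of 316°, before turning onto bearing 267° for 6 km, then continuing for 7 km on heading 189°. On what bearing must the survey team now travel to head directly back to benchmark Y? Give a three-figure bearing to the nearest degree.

Leg 1 (316°, 4 km): east 4 sin 316° = -2.78, north 4 cos 316° = 2.88
Leg 2 (267°, 6 km): east 6 sin 267° = -5.99, north 6 cos 267° = -0.31
Leg 3 (189°, 7 km): east 7 sin 189° = -1.10, north 7 cos 189° = -6.91
Net displacement: -9.87 east, -4.35 north. Direction back to start is (9.87, 4.35): bearing = atan2(9.87, 4.35) mod 360° = 66.20° ≈ 066°.

066°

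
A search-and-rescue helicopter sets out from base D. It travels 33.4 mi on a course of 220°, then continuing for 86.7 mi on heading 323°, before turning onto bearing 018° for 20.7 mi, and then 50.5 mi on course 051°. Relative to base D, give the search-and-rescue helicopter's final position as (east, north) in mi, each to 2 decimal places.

Leg 1 (220°, 33.4 mi): east 33.4 sin 220° = -21.47, north 33.4 cos 220° = -25.59
Leg 2 (323°, 86.7 mi): east 86.7 sin 323° = -52.18, north 86.7 cos 323° = 69.24
Leg 3 (018°, 20.7 mi): east 20.7 sin 18° = 6.40, north 20.7 cos 18° = 19.69
Leg 4 (051°, 50.5 mi): east 50.5 sin 51° = 39.25, north 50.5 cos 51° = 31.78
Summing: -28.00 mi east, 95.12 mi north → (-28.00, 95.12).

(-28.00, 95.12)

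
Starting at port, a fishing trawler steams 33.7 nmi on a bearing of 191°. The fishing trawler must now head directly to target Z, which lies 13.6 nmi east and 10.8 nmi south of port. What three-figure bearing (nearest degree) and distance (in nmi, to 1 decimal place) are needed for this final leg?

042°, 30.0 nmi

Leg 1 (191°, 33.7 nmi): east 33.7 sin 191° = -6.43, north 33.7 cos 191° = -33.08
Current position: (-6.43, -33.08). Target: (13.6, -10.8). Remaining: Δeast = 20.03, Δnorth = 22.28.
Bearing = atan2(20.03, 22.28) mod 360° = 41.96°; distance = √((20.03)² + (22.28)²) = 29.961 nmi.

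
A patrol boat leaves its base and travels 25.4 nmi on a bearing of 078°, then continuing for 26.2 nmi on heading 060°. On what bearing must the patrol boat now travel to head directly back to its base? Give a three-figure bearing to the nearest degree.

249°

Leg 1 (078°, 25.4 nmi): east 25.4 sin 78° = 24.84, north 25.4 cos 78° = 5.28
Leg 2 (060°, 26.2 nmi): east 26.2 sin 60° = 22.69, north 26.2 cos 60° = 13.10
Net displacement: 47.53 east, 18.38 north. Direction back to start is (-47.53, -18.38): bearing = atan2(-47.53, -18.38) mod 360° = 248.86° ≈ 249°.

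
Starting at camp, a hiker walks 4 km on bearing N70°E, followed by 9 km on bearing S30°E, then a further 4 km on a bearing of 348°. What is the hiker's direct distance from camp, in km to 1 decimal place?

7.8 km

Leg 1 (N70°E, 4 km): east 4 sin 70° = 3.76, north 4 cos 70° = 1.37
Leg 2 (S30°E, 9 km): east 9 sin 150° = 4.50, north 9 cos 150° = -7.79
Leg 3 (348°, 4 km): east 4 sin 348° = -0.83, north 4 cos 348° = 3.91
Net: 7.43 east, -2.51 north. Distance = √((7.43)² + (-2.51)²) = 7.841 km.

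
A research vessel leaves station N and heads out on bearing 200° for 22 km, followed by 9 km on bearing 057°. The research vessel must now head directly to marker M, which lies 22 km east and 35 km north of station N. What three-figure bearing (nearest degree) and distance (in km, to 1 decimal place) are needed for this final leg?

023°, 55.3 km

Leg 1 (200°, 22 km): east 22 sin 200° = -7.52, north 22 cos 200° = -20.67
Leg 2 (057°, 9 km): east 9 sin 57° = 7.55, north 9 cos 57° = 4.90
Current position: (0.02, -15.77). Target: (22, 35). Remaining: Δeast = 21.98, Δnorth = 50.77.
Bearing = atan2(21.98, 50.77) mod 360° = 23.41°; distance = √((21.98)² + (50.77)²) = 55.324 km.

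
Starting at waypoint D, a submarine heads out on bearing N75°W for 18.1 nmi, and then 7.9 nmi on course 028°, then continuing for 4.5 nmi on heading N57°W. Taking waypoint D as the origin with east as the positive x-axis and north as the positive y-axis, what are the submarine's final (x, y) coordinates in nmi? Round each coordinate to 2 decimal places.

(-17.55, 14.11)

Leg 1 (N75°W, 18.1 nmi): east 18.1 sin 285° = -17.48, north 18.1 cos 285° = 4.68
Leg 2 (028°, 7.9 nmi): east 7.9 sin 28° = 3.71, north 7.9 cos 28° = 6.98
Leg 3 (N57°W, 4.5 nmi): east 4.5 sin 303° = -3.77, north 4.5 cos 303° = 2.45
Summing: -17.55 nmi east, 14.11 nmi north → (-17.55, 14.11).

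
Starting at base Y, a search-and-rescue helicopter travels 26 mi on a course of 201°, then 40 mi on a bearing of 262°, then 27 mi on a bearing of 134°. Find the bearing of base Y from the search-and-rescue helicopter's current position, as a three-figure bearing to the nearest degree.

031°

Leg 1 (201°, 26 mi): east 26 sin 201° = -9.32, north 26 cos 201° = -24.27
Leg 2 (262°, 40 mi): east 40 sin 262° = -39.61, north 40 cos 262° = -5.57
Leg 3 (134°, 27 mi): east 27 sin 134° = 19.42, north 27 cos 134° = -18.76
Net displacement: -29.51 east, -48.60 north. Direction back to start is (29.51, 48.60): bearing = atan2(29.51, 48.60) mod 360° = 31.27° ≈ 031°.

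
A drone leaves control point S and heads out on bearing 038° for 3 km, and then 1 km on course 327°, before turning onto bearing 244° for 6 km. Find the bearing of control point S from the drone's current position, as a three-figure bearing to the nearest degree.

Leg 1 (038°, 3 km): east 3 sin 38° = 1.85, north 3 cos 38° = 2.36
Leg 2 (327°, 1 km): east 1 sin 327° = -0.54, north 1 cos 327° = 0.84
Leg 3 (244°, 6 km): east 6 sin 244° = -5.39, north 6 cos 244° = -2.63
Net displacement: -4.09 east, 0.57 north. Direction back to start is (4.09, -0.57): bearing = atan2(4.09, -0.57) mod 360° = 97.97° ≈ 098°.

098°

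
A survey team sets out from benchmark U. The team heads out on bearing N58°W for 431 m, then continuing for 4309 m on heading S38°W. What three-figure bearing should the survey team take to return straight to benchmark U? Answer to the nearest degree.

Leg 1 (N58°W, 431 m): east 431 sin 302° = -365.51, north 431 cos 302° = 228.40
Leg 2 (S38°W, 4309 m): east 4309 sin 218° = -2652.89, north 4309 cos 218° = -3395.54
Net displacement: -3018.39 east, -3167.14 north. Direction back to start is (3018.39, 3167.14): bearing = atan2(3018.39, 3167.14) mod 360° = 43.62° ≈ 044°.

044°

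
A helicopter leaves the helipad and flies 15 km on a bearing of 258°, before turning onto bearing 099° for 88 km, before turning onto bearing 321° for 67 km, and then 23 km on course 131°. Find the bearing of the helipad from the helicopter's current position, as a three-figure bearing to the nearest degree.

247°

Leg 1 (258°, 15 km): east 15 sin 258° = -14.67, north 15 cos 258° = -3.12
Leg 2 (099°, 88 km): east 88 sin 99° = 86.92, north 88 cos 99° = -13.77
Leg 3 (321°, 67 km): east 67 sin 321° = -42.16, north 67 cos 321° = 52.07
Leg 4 (131°, 23 km): east 23 sin 131° = 17.36, north 23 cos 131° = -15.09
Net displacement: 47.44 east, 20.09 north. Direction back to start is (-47.44, -20.09): bearing = atan2(-47.44, -20.09) mod 360° = 247.04° ≈ 247°.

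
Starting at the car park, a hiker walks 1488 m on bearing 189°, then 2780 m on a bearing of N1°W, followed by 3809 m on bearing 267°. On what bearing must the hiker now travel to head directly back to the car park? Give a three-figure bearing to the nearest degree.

Leg 1 (189°, 1488 m): east 1488 sin 189° = -232.77, north 1488 cos 189° = -1469.68
Leg 2 (N1°W, 2780 m): east 2780 sin 359° = -48.52, north 2780 cos 359° = 2779.58
Leg 3 (267°, 3809 m): east 3809 sin 267° = -3803.78, north 3809 cos 267° = -199.35
Net displacement: -4085.07 east, 1110.55 north. Direction back to start is (4085.07, -1110.55): bearing = atan2(4085.07, -1110.55) mod 360° = 105.21° ≈ 105°.

105°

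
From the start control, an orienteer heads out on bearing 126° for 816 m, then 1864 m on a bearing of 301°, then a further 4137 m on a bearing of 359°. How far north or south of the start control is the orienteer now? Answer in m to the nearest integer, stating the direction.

Leg 1 (126°, 816 m): east 816 sin 126° = 660.16, north 816 cos 126° = -479.63
Leg 2 (301°, 1864 m): east 1864 sin 301° = -1597.76, north 1864 cos 301° = 960.03
Leg 3 (359°, 4137 m): east 4137 sin 359° = -72.20, north 4137 cos 359° = 4136.37
Net north component: 4616.77 m.

4617 m north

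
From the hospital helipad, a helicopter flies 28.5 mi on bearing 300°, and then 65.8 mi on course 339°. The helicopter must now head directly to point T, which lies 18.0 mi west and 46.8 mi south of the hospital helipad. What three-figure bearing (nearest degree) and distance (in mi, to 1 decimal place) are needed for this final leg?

Leg 1 (300°, 28.5 mi): east 28.5 sin 300° = -24.68, north 28.5 cos 300° = 14.25
Leg 2 (339°, 65.8 mi): east 65.8 sin 339° = -23.58, north 65.8 cos 339° = 61.43
Current position: (-48.26, 75.68). Target: (-18.0, -46.8). Remaining: Δeast = 30.26, Δnorth = -122.48.
Bearing = atan2(30.26, -122.48) mod 360° = 166.12°; distance = √((30.26)² + (-122.48)²) = 126.163 mi.

166°, 126.2 mi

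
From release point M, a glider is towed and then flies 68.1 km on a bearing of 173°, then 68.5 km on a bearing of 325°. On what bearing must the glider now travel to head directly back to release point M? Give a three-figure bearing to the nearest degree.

Leg 1 (173°, 68.1 km): east 68.1 sin 173° = 8.30, north 68.1 cos 173° = -67.59
Leg 2 (325°, 68.5 km): east 68.5 sin 325° = -39.29, north 68.5 cos 325° = 56.11
Net displacement: -30.99 east, -11.48 north. Direction back to start is (30.99, 11.48): bearing = atan2(30.99, 11.48) mod 360° = 69.67° ≈ 070°.

070°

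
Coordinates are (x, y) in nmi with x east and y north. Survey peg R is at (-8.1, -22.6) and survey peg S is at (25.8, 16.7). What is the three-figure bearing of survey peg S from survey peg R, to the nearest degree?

041°

Δeast = 25.8 − -8.1 = 33.90; Δnorth = 16.7 − -22.6 = 39.30.
Bearing = atan2(Δeast, Δnorth) mod 360° = 40.78° ≈ 041°.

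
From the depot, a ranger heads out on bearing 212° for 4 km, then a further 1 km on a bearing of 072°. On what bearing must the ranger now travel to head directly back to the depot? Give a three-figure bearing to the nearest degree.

Leg 1 (212°, 4 km): east 4 sin 212° = -2.12, north 4 cos 212° = -3.39
Leg 2 (072°, 1 km): east 1 sin 72° = 0.95, north 1 cos 72° = 0.31
Net displacement: -1.17 east, -3.08 north. Direction back to start is (1.17, 3.08): bearing = atan2(1.17, 3.08) mod 360° = 20.76° ≈ 021°.

021°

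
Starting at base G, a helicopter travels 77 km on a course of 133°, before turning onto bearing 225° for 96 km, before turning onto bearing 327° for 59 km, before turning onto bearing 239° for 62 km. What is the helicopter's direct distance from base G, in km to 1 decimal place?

141.3 km

Leg 1 (133°, 77 km): east 77 sin 133° = 56.31, north 77 cos 133° = -52.51
Leg 2 (225°, 96 km): east 96 sin 225° = -67.88, north 96 cos 225° = -67.88
Leg 3 (327°, 59 km): east 59 sin 327° = -32.13, north 59 cos 327° = 49.48
Leg 4 (239°, 62 km): east 62 sin 239° = -53.14, north 62 cos 239° = -31.93
Net: -96.85 east, -102.85 north. Distance = √((-96.85)² + (-102.85)²) = 141.268 km.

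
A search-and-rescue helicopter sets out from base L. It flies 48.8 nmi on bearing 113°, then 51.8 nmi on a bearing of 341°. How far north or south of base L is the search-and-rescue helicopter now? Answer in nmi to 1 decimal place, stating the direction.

Leg 1 (113°, 48.8 nmi): east 48.8 sin 113° = 44.92, north 48.8 cos 113° = -19.07
Leg 2 (341°, 51.8 nmi): east 51.8 sin 341° = -16.86, north 51.8 cos 341° = 48.98
Net north component: 29.91 nmi.

29.9 nmi north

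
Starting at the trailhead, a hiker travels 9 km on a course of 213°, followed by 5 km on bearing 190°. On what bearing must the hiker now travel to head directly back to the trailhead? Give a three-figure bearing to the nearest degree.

Leg 1 (213°, 9 km): east 9 sin 213° = -4.90, north 9 cos 213° = -7.55
Leg 2 (190°, 5 km): east 5 sin 190° = -0.87, north 5 cos 190° = -4.92
Net displacement: -5.77 east, -12.47 north. Direction back to start is (5.77, 12.47): bearing = atan2(5.77, 12.47) mod 360° = 24.83° ≈ 025°.

025°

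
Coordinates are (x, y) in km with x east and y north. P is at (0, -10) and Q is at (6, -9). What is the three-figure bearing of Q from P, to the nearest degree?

Δeast = 6 − 0 = 6.00; Δnorth = -9 − -10 = 1.00.
Bearing = atan2(Δeast, Δnorth) mod 360° = 80.54° ≈ 081°.

081°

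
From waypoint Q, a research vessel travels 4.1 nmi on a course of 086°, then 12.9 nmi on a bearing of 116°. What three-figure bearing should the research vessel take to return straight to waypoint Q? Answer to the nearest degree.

Leg 1 (086°, 4.1 nmi): east 4.1 sin 86° = 4.09, north 4.1 cos 86° = 0.29
Leg 2 (116°, 12.9 nmi): east 12.9 sin 116° = 11.59, north 12.9 cos 116° = -5.65
Net displacement: 15.68 east, -5.37 north. Direction back to start is (-15.68, 5.37): bearing = atan2(-15.68, 5.37) mod 360° = 288.90° ≈ 289°.

289°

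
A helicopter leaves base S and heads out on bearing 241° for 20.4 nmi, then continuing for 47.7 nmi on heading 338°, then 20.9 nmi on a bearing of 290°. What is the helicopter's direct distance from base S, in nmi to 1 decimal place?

Leg 1 (241°, 20.4 nmi): east 20.4 sin 241° = -17.84, north 20.4 cos 241° = -9.89
Leg 2 (338°, 47.7 nmi): east 47.7 sin 338° = -17.87, north 47.7 cos 338° = 44.23
Leg 3 (290°, 20.9 nmi): east 20.9 sin 290° = -19.64, north 20.9 cos 290° = 7.15
Net: -55.35 east, 41.48 north. Distance = √((-55.35)² + (41.48)²) = 69.171 nmi.

69.2 nmi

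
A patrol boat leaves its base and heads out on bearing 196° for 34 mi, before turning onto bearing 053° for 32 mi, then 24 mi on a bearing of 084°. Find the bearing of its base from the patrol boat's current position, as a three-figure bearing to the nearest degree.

285°

Leg 1 (196°, 34 mi): east 34 sin 196° = -9.37, north 34 cos 196° = -32.68
Leg 2 (053°, 32 mi): east 32 sin 53° = 25.56, north 32 cos 53° = 19.26
Leg 3 (084°, 24 mi): east 24 sin 84° = 23.87, north 24 cos 84° = 2.51
Net displacement: 40.05 east, -10.92 north. Direction back to start is (-40.05, 10.92): bearing = atan2(-40.05, 10.92) mod 360° = 285.25° ≈ 285°.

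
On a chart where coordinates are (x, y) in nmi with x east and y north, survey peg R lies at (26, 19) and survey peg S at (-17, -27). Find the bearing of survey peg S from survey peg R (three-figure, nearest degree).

223°

Δeast = -17 − 26 = -43.00; Δnorth = -27 − 19 = -46.00.
Bearing = atan2(Δeast, Δnorth) mod 360° = 223.07° ≈ 223°.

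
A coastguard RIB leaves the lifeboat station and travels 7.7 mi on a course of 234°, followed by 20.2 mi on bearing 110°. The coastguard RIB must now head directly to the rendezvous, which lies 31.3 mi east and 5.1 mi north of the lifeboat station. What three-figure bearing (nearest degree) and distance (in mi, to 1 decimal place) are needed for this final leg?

048°, 24.8 mi

Leg 1 (234°, 7.7 mi): east 7.7 sin 234° = -6.23, north 7.7 cos 234° = -4.53
Leg 2 (110°, 20.2 mi): east 20.2 sin 110° = 18.98, north 20.2 cos 110° = -6.91
Current position: (12.75, -11.43). Target: (31.3, 5.1). Remaining: Δeast = 18.55, Δnorth = 16.53.
Bearing = atan2(18.55, 16.53) mod 360° = 48.28°; distance = √((18.55)² + (16.53)²) = 24.848 mi.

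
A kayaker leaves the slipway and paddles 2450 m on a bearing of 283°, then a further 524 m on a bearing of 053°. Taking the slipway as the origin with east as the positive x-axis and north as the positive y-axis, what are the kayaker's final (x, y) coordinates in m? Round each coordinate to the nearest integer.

Leg 1 (283°, 2450 m): east 2450 sin 283° = -2387.21, north 2450 cos 283° = 551.13
Leg 2 (053°, 524 m): east 524 sin 53° = 418.49, north 524 cos 53° = 315.35
Summing: -1968.72 m east, 866.48 m north → (-1969, 866).

(-1969, 866)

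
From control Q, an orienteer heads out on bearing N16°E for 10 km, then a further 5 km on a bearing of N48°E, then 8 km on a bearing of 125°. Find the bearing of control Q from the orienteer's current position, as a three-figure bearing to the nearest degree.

Leg 1 (N16°E, 10 km): east 10 sin 16° = 2.76, north 10 cos 16° = 9.61
Leg 2 (N48°E, 5 km): east 5 sin 48° = 3.72, north 5 cos 48° = 3.35
Leg 3 (125°, 8 km): east 8 sin 125° = 6.55, north 8 cos 125° = -4.59
Net displacement: 13.03 east, 8.37 north. Direction back to start is (-13.03, -8.37): bearing = atan2(-13.03, -8.37) mod 360° = 237.28° ≈ 237°.

237°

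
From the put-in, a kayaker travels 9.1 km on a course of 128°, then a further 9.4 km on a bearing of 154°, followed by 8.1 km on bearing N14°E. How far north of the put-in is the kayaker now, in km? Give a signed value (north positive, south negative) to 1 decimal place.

-6.2 km

Leg 1 (128°, 9.1 km): east 9.1 sin 128° = 7.17, north 9.1 cos 128° = -5.60
Leg 2 (154°, 9.4 km): east 9.4 sin 154° = 4.12, north 9.4 cos 154° = -8.45
Leg 3 (N14°E, 8.1 km): east 8.1 sin 14° = 1.96, north 8.1 cos 14° = 7.86
Net north component: -6.19 km.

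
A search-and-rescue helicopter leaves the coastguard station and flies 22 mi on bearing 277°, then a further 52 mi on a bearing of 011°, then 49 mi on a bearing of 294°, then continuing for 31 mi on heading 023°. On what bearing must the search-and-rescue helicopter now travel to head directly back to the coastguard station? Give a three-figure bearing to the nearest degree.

156°

Leg 1 (277°, 22 mi): east 22 sin 277° = -21.84, north 22 cos 277° = 2.68
Leg 2 (011°, 52 mi): east 52 sin 11° = 9.92, north 52 cos 11° = 51.04
Leg 3 (294°, 49 mi): east 49 sin 294° = -44.76, north 49 cos 294° = 19.93
Leg 4 (023°, 31 mi): east 31 sin 23° = 12.11, north 31 cos 23° = 28.54
Net displacement: -44.57 east, 102.19 north. Direction back to start is (44.57, -102.19): bearing = atan2(44.57, -102.19) mod 360° = 156.44° ≈ 156°.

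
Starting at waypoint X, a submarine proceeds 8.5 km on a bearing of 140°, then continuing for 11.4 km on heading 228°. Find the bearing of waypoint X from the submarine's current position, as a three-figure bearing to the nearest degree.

012°

Leg 1 (140°, 8.5 km): east 8.5 sin 140° = 5.46, north 8.5 cos 140° = -6.51
Leg 2 (228°, 11.4 km): east 11.4 sin 228° = -8.47, north 11.4 cos 228° = -7.63
Net displacement: -3.01 east, -14.14 north. Direction back to start is (3.01, 14.14): bearing = atan2(3.01, 14.14) mod 360° = 12.01° ≈ 012°.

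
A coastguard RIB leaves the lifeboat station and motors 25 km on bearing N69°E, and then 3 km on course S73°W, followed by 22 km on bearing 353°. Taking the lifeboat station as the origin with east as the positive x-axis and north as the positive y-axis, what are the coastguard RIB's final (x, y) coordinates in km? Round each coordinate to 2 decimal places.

(17.79, 29.92)

Leg 1 (N69°E, 25 km): east 25 sin 69° = 23.34, north 25 cos 69° = 8.96
Leg 2 (S73°W, 3 km): east 3 sin 253° = -2.87, north 3 cos 253° = -0.88
Leg 3 (353°, 22 km): east 22 sin 353° = -2.68, north 22 cos 353° = 21.84
Summing: 17.79 km east, 29.92 km north → (17.79, 29.92).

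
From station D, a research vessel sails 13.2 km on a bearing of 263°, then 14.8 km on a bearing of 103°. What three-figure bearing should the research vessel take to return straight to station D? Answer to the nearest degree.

Leg 1 (263°, 13.2 km): east 13.2 sin 263° = -13.10, north 13.2 cos 263° = -1.61
Leg 2 (103°, 14.8 km): east 14.8 sin 103° = 14.42, north 14.8 cos 103° = -3.33
Net displacement: 1.32 east, -4.94 north. Direction back to start is (-1.32, 4.94): bearing = atan2(-1.32, 4.94) mod 360° = 345.04° ≈ 345°.

345°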